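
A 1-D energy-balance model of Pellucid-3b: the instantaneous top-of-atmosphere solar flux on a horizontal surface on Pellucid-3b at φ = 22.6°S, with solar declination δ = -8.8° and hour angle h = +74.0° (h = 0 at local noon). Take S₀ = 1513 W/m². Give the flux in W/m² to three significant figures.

469 W/m²

cos θ_z = sin φ sin δ + cos φ cos δ cos h = 0.058792 + 0.251476 = 0.310268.
Flux = S₀ · cos θ_z = 1513 × 0.310268 = 469.4 W/m².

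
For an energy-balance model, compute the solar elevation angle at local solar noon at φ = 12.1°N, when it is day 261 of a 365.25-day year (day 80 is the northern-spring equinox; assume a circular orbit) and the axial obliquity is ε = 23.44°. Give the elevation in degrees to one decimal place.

78.5°

Solar longitude: λ_s = 360° × (261 − 80)/365.25 = 178.398°.
sin δ = sin 23.44° × sin 178.398° = 0.01112, so δ = +0.637°.
At local noon the hour angle is zero, so the zenith angle equals |φ − δ| = |+12.1° − (+0.637°)| = 11.463°.
Elevation = 90° − 11.463° = 78.5°.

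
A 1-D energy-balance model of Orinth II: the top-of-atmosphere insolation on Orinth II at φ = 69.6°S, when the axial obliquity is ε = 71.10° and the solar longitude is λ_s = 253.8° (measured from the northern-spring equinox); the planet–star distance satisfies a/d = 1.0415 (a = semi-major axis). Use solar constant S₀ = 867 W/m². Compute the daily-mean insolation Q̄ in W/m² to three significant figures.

Solar declination: sin δ = sin ε · sin λ_s = sin 71.10° × sin 253.8° = -0.90852, so δ = -65.302°.
cos H₀ = −tan(-69.6°) tan(-65.302°) = -5.8466 ≤ −1 ⇒ polar day, H₀ = π.
Bracket: H₀ sin φ sin δ + cos φ cos δ sin H₀ = 3.1416×-0.93728×-0.90852 + 0.34857×0.41784×0.00000 = 2.675191 + 0.000000 = 2.675191.
Inverse-square distance factor (a/d)² = 1.0415² = 1.084722.
Q̄ = (S₀/π) × 1.084722 × [bracket] = (867/π) × 1.084722 × 2.675191 = 800.8 W/m².

Q̄ ≈ 801 W/m²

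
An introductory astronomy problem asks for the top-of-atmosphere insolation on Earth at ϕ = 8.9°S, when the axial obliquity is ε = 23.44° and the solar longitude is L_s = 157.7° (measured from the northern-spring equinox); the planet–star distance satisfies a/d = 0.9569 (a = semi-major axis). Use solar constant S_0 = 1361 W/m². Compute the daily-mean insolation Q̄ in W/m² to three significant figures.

Q̄ ≈ 373 W/m²

Solar declination: sin δ = sin ε · sin L_s = sin 23.44° × sin 157.7° = 0.15094, so δ = +8.682°.
cos h₀ = −tan(-8.9°) tan(+8.682°) = 0.0239, h₀ = 1.5469 rad.
Bracket: h₀ sin ϕ sin δ + cos ϕ cos δ sin h₀ = 1.5469×-0.15471×0.15094 + 0.98796×0.98854×0.99971 = -0.036123 + 0.976355 = 0.940232.
Inverse-square distance factor (a/d)² = 0.9569² = 0.915658.
Q̄ = (S_0/π) × 0.915658 × [bracket] = (1361/π) × 0.915658 × 0.940232 = 373.0 W/m².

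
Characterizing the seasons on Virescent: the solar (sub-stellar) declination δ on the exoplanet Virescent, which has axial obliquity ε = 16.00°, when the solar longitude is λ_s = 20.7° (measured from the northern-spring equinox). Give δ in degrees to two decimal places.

sin δ = sin ε · sin λ_s = sin 16.00° × sin 20.7° = 0.097431.
δ = arcsin(0.097431) = +5.59°.

δ = +5.59°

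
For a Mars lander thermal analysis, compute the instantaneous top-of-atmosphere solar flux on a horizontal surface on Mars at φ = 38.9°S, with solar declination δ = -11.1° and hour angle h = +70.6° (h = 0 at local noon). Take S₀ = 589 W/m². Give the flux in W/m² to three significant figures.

cos θ_z = sin φ sin δ + cos φ cos δ cos h = 0.120897 + 0.253666 = 0.374563.
Flux = S₀ · cos θ_z = 589 × 0.374563 = 220.6 W/m².

221 W/m²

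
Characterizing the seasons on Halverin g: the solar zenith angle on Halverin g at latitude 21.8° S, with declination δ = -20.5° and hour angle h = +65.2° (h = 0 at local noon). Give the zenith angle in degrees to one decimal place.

θ_z = 60.3°

cos θ_z = sin ϕ sin δ + cos ϕ cos δ cos h = 0.130056 + 0.364792 = 0.494848.
θ_z = arccos(0.494848) = 60.3°.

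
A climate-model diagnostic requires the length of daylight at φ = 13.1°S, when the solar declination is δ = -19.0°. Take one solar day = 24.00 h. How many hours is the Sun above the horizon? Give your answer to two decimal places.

12.61 h

cos H₀ = −tan φ · tan δ = −tan(-13.1°) × tan(-19.000°) = -0.0801, so H₀ = 1.6510 rad = 94.60°.
Daylight = 2H₀/(2π) × 24.00 h = (1.6510/π) × 24.00 = 12.61 h.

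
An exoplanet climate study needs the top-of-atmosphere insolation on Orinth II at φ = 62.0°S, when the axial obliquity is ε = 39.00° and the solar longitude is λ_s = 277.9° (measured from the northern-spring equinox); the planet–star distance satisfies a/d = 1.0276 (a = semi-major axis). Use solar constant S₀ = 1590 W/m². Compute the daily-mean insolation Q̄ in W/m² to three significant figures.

Solar declination: sin δ = sin ε · sin λ_s = sin 39.00° × sin 277.9° = -0.62335, so δ = -38.561°.
cos H₀ = −tan(-62.0°) tan(-38.561°) = -1.4993 ≤ −1 ⇒ polar day, H₀ = π.
Bracket: H₀ sin φ sin δ + cos φ cos δ sin H₀ = 3.1416×-0.88295×-0.62335 + 0.46947×0.78194×0.00000 = 1.729095 + 0.000000 = 1.729095.
Inverse-square distance factor (a/d)² = 1.0276² = 1.055962.
Q̄ = (S₀/π) × 1.055962 × [bracket] = (1590/π) × 1.055962 × 1.729095 = 924.1 W/m².

Q̄ ≈ 924 W/m²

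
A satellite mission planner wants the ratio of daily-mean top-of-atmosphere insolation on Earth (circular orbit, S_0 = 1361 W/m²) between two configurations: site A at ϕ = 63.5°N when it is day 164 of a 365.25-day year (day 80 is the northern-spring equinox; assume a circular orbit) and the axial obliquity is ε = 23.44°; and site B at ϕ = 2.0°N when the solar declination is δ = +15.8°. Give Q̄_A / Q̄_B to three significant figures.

— Configuration A (ϕ=+63.5°):
Solar longitude: L_s = 360° × (164 − 80)/365.25 = 82.793°.
sin δ = sin 23.44° × sin 82.793° = 0.39465, so δ = +23.244°.
cos h₀ = −tan(+63.5°) tan(+23.244°) = -0.8615, h₀ = 2.6089 rad.
Bracket: h₀ sin ϕ sin δ + cos ϕ cos δ sin h₀ = 2.6089×0.89493×0.39465 + 0.44620×0.91883×0.50783 = 0.921422 + 0.208201 = 1.129623.
Q̄ = (S_0/π) × [bracket] = (1361/π) × 1.129623 = 489.37 W/m².
— Configuration B (ϕ=+2.0°):
cos h₀ = −tan(+2.0°) tan(+15.800°) = -0.0099, h₀ = 1.5807 rad.
Bracket: h₀ sin ϕ sin δ + cos ϕ cos δ sin h₀ = 1.5807×0.03490×0.27228 + 0.99939×0.96222×0.99995 = 0.015021 + 0.961585 = 0.976606.
Q̄ = (S_0/π) × [bracket] = (1361/π) × 0.976606 = 423.09 W/m².
Ratio Q̄_A / Q̄_B = 489.37 / 423.09 = 1.157.

Q̄_A / Q̄_B ≈ 1.16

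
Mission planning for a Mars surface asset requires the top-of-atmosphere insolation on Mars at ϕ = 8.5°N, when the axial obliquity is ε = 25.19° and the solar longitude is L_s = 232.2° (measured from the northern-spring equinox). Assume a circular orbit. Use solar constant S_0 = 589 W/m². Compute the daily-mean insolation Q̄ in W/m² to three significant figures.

Solar declination: sin δ = sin ε · sin L_s = sin 25.19° × sin 232.2° = -0.33631, so δ = -19.652°.
cos h₀ = −tan(+8.5°) tan(-19.652°) = 0.0534, h₀ = 1.5174 rad.
Bracket: h₀ sin ϕ sin δ + cos ϕ cos δ sin h₀ = 1.5174×0.14781×-0.33631 + 0.98902×0.94175×0.99857 = -0.075430 + 0.930078 = 0.854648.
Q̄ = (S_0/π) × [bracket] = (589/π) × 0.854648 = 160.2 W/m².

Q̄ ≈ 160 W/m²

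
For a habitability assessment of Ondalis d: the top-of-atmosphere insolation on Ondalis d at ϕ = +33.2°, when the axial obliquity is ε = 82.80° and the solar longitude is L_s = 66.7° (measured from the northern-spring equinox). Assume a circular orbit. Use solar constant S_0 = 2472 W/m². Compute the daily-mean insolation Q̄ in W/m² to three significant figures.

Solar declination: sin δ = sin ε · sin L_s = sin 82.80° × sin 66.7° = 0.91120, so δ = +65.672°.
cos h₀ = −tan(+33.2°) tan(+65.672°) = -1.4474 ≤ −1 ⇒ polar day, h₀ = π.
Bracket: h₀ sin ϕ sin δ + cos ϕ cos δ sin h₀ = 3.1416×0.54756×0.91120 + 0.83676×0.41196×0.00000 = 1.567459 + 0.000000 = 1.567459.
Q̄ = (S_0/π) × [bracket] = (2472/π) × 1.567459 = 1233 W/m².

Q̄ ≈ 1.23e+03 W/m²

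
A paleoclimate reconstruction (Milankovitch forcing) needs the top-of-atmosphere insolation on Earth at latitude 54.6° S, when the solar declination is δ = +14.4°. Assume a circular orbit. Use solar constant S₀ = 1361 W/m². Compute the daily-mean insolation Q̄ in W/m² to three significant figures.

cos H₀ = −tan(-54.6°) tan(+14.400°) = 0.3613, H₀ = 1.2011 rad.
Bracket: H₀ sin φ sin δ + cos φ cos δ sin H₀ = 1.2011×-0.81513×0.24869 + 0.57928×0.96858×0.93245 = -0.243481 + 0.523178 = 0.279697.
Q̄ = (S₀/π) × [bracket] = (1361/π) × 0.279697 = 121.2 W/m².

Q̄ ≈ 121 W/m²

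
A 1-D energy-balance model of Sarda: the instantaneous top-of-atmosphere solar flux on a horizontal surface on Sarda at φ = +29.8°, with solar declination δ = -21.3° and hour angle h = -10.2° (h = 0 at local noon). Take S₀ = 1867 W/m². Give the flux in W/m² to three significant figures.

1.15e+03 W/m²

cos θ_z = sin φ sin δ + cos φ cos δ cos h = -0.180526 + 0.795712 = 0.615186.
Flux = S₀ · cos θ_z = 1867 × 0.615186 = 1149 W/m².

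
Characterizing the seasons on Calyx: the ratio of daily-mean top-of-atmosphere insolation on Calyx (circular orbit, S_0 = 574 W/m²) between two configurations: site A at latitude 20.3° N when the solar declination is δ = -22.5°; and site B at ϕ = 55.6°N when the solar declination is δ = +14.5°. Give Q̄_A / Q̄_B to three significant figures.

Q̄_A / Q̄_B ≈ 0.733

— Configuration A (ϕ=+20.3°):
cos h₀ = −tan(+20.3°) tan(-22.500°) = 0.1532, h₀ = 1.4170 rad.
Bracket: h₀ sin ϕ sin δ + cos ϕ cos δ sin h₀ = 1.4170×0.34694×-0.38268 + 0.93789×0.92388×0.98819 = -0.188131 + 0.856264 = 0.668133.
Q̄ = (S_0/π) × [bracket] = (574/π) × 0.668133 = 122.07 W/m².
— Configuration B (ϕ=+55.6°):
cos h₀ = −tan(+55.6°) tan(+14.500°) = -0.3777, h₀ = 1.9581 rad.
Bracket: h₀ sin ϕ sin δ + cos ϕ cos δ sin h₀ = 1.9581×0.82511×0.25038 + 0.56497×0.96815×0.92593 = 0.404526 + 0.506461 = 0.910987.
Q̄ = (S_0/π) × [bracket] = (574/π) × 0.910987 = 166.45 W/m².
Ratio Q̄_A / Q̄_B = 122.07 / 166.45 = 0.7334.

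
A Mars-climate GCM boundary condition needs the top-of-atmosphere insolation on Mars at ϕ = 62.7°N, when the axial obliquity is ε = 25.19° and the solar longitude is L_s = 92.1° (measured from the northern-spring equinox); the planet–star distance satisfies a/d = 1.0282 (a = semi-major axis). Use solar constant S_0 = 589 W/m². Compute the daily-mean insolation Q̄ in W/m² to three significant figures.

Solar declination: sin δ = sin ε · sin L_s = sin 25.19° × sin 92.1° = 0.42534, so δ = +25.172°.
cos h₀ = −tan(+62.7°) tan(+25.172°) = -0.9105, h₀ = 2.7154 rad.
Bracket: h₀ sin ϕ sin δ + cos ϕ cos δ sin h₀ = 2.7154×0.88862×0.42534 + 0.45865×0.90504×0.41342 = 1.026328 + 0.171609 = 1.197937.
Inverse-square distance factor (a/d)² = 1.0282² = 1.057195.
Q̄ = (S_0/π) × 1.057195 × [bracket] = (589/π) × 1.057195 × 1.197937 = 237.4 W/m².

Q̄ ≈ 237 W/m²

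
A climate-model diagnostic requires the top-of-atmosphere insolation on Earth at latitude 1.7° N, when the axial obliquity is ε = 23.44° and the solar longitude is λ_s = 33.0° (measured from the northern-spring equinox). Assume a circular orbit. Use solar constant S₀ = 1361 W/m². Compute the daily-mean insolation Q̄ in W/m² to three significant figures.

Q̄ ≈ 427 W/m²

Solar declination: sin δ = sin ε · sin λ_s = sin 23.44° × sin 33.0° = 0.21665, so δ = +12.512°.
cos H₀ = −tan(+1.7°) tan(+12.512°) = -0.0066, H₀ = 1.5774 rad.
Bracket: H₀ sin φ sin δ + cos φ cos δ sin H₀ = 1.5774×0.02967×0.21665 + 0.99956×0.97625×0.99998 = 0.010140 + 0.975801 = 0.985941.
Q̄ = (S₀/π) × [bracket] = (1361/π) × 0.985941 = 427.1 W/m².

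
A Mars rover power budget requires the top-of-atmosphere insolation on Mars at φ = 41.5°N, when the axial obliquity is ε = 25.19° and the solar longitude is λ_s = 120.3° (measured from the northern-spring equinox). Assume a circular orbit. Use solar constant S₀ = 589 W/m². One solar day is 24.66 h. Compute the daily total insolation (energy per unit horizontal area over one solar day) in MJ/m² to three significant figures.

Solar declination: sin δ = sin ε · sin λ_s = sin 25.19° × sin 120.3° = 0.36748, so δ = +21.560°.
cos H₀ = −tan(+41.5°) tan(+21.560°) = -0.3496, H₀ = 1.9279 rad.
Bracket: H₀ sin φ sin δ + cos φ cos δ sin H₀ = 1.9279×0.66262×0.36748 + 0.74896×0.93003×0.93691 = 0.469443 + 0.652610 = 1.122053.
Q̄ = (S₀/π) × [bracket] = (589/π) × 1.122053 = 210.37 W/m².
Daily total = Q̄ × 24.66 h × 3600 s/h = 210.37 × 24.66 × 3600 / 10⁶ = 18.68 MJ/m².

18.7 MJ/m²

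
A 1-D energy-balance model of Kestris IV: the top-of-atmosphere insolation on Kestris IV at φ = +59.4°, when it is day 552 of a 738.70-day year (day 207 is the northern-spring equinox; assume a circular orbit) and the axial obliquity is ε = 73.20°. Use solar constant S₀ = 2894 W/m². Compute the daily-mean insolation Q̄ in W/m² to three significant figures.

Q̄ ≈ 732 W/m²

Solar longitude: λ_s = 360° × (552 − 207)/738.70 = 168.133°.
sin δ = sin 73.20° × sin 168.133° = 0.19686, so δ = +11.353°.
cos H₀ = −tan(+59.4°) tan(+11.353°) = -0.3395, H₀ = 1.9172 rad.
Bracket: H₀ sin φ sin δ + cos φ cos δ sin H₀ = 1.9172×0.86074×0.19686 + 0.50904×0.98043×0.94060 = 0.324860 + 0.469433 = 0.794293.
Q̄ = (S₀/π) × [bracket] = (2894/π) × 0.794293 = 731.7 W/m².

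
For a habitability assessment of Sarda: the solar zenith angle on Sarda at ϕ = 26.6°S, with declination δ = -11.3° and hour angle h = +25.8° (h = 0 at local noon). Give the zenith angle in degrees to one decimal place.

cos θ_z = sin ϕ sin δ + cos ϕ cos δ cos h = 0.087737 + 0.789418 = 0.877155.
θ_z = arccos(0.877155) = 28.7°.

θ_z = 28.7°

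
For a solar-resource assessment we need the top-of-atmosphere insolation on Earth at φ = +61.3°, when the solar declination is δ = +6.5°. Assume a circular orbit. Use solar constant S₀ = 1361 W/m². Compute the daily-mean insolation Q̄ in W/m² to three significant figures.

cos H₀ = −tan(+61.3°) tan(+6.500°) = -0.2081, H₀ = 1.7804 rad.
Bracket: H₀ sin φ sin δ + cos φ cos δ sin H₀ = 1.7804×0.87715×0.11320 + 0.48022×0.99357×0.97811 = 0.176782 + 0.466688 = 0.643470.
Q̄ = (S₀/π) × [bracket] = (1361/π) × 0.643470 = 278.8 W/m².

Q̄ ≈ 279 W/m²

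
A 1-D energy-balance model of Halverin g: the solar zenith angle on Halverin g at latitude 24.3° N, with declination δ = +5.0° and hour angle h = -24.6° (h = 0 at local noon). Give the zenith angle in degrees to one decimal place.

cos θ_z = sin φ sin δ + cos φ cos δ cos h = 0.035866 + 0.825527 = 0.861393.
θ_z = arccos(0.861393) = 30.5°.

θ_z = 30.5°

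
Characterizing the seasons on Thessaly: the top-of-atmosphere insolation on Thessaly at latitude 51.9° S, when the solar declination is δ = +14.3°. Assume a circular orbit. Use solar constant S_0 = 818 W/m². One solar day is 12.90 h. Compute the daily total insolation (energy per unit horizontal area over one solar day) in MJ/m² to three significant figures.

cos h₀ = −tan(-51.9°) tan(+14.300°) = 0.3251, h₀ = 1.2397 rad.
Bracket: h₀ sin ϕ sin δ + cos ϕ cos δ sin h₀ = 1.2397×-0.78694×0.24700 + 0.61704×0.96902×0.94569 = -0.240966 + 0.565451 = 0.324485.
Q̄ = (S_0/π) × [bracket] = (818/π) × 0.324485 = 84.489 W/m².
Daily total = Q̄ × 12.90 h × 3600 s/h = 84.489 × 12.90 × 3600 / 10⁶ = 3.924 MJ/m².

3.92 MJ/m²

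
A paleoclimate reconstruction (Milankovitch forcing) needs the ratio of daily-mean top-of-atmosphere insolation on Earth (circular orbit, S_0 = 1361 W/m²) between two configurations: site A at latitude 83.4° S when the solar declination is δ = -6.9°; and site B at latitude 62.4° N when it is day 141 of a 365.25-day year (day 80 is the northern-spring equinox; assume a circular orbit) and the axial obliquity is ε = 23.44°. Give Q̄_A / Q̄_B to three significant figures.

— Configuration A (ϕ=-83.4°):
cos h₀ = −tan(-83.4°) tan(-6.900°) = -1.0459 ≤ −1 ⇒ polar day, h₀ = π.
Bracket: h₀ sin ϕ sin δ + cos ϕ cos δ sin h₀ = 3.1416×-0.99337×-0.12014 + 0.11494×0.99276×0.00000 = 0.374929 + 0.000000 = 0.374929.
Q̄ = (S_0/π) × [bracket] = (1361/π) × 0.374929 = 162.43 W/m².
— Configuration B (ϕ=+62.4°):
Solar longitude: L_s = 360° × (141 − 80)/365.25 = 60.123°.
sin δ = sin 23.44° × sin 60.123° = 0.34492, so δ = +20.177°.
cos h₀ = −tan(+62.4°) tan(+20.177°) = -0.7029, h₀ = 2.3503 rad.
Bracket: h₀ sin ϕ sin δ + cos ϕ cos δ sin h₀ = 2.3503×0.88620×0.34492 + 0.46330×0.93863×0.71128 = 0.718412 + 0.309312 = 1.027724.
Q̄ = (S_0/π) × [bracket] = (1361/π) × 1.027724 = 445.23 W/m².
Ratio Q̄_A / Q̄_B = 162.43 / 445.23 = 0.3648.

Q̄_A / Q̄_B ≈ 0.365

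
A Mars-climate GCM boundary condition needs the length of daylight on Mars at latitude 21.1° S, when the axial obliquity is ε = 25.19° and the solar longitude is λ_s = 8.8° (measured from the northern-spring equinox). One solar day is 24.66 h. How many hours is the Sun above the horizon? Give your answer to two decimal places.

Solar declination: sin δ = sin ε · sin λ_s = sin 25.19° × sin 8.8° = 0.06511, so δ = +3.733°.
cos H₀ = −tan φ · tan δ = −tan(-21.1°) × tan(+3.733°) = 0.0252, so H₀ = 1.5456 rad = 88.56°.
Daylight = 2H₀/(2π) × 24.66 h = (1.5456/π) × 24.66 = 12.13 h.

12.13 h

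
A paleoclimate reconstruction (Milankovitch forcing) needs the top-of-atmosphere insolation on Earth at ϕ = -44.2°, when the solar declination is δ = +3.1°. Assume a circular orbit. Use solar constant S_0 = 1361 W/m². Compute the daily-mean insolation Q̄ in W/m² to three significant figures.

Q̄ ≈ 285 W/m²

cos h₀ = −tan(-44.2°) tan(+3.100°) = 0.0527, h₀ = 1.5181 rad.
Bracket: h₀ sin ϕ sin δ + cos ϕ cos δ sin h₀ = 1.5181×-0.69717×0.05408 + 0.71691×0.99854×0.99861 = -0.057237 + 0.714868 = 0.657631.
Q̄ = (S_0/π) × [bracket] = (1361/π) × 0.657631 = 284.9 W/m².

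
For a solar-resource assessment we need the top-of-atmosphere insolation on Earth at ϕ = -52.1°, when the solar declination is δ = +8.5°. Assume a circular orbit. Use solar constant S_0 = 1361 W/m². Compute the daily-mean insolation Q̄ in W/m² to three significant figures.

cos h₀ = −tan(-52.1°) tan(+8.500°) = 0.1920, h₀ = 1.3776 rad.
Bracket: h₀ sin ϕ sin δ + cos ϕ cos δ sin h₀ = 1.3776×-0.78908×0.14781 + 0.61429×0.98902×0.98140 = -0.160675 + 0.596245 = 0.435570.
Q̄ = (S_0/π) × [bracket] = (1361/π) × 0.435570 = 188.7 W/m².

Q̄ ≈ 189 W/m²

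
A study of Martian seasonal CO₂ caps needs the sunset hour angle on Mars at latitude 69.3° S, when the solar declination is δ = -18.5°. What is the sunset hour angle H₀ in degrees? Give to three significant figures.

cos H₀ = −tan φ · tan δ = −tan(-69.3°) × tan(-18.500°) = -0.8855, so H₀ = 2.6583 rad = 152.31°.

H₀ = 152°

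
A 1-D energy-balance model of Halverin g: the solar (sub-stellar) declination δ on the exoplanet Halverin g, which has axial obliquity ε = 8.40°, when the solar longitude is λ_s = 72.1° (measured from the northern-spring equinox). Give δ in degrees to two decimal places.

sin δ = sin ε · sin λ_s = sin 8.40° × sin 72.1° = 0.139012.
δ = arcsin(0.139012) = +7.99°.

δ = +7.99°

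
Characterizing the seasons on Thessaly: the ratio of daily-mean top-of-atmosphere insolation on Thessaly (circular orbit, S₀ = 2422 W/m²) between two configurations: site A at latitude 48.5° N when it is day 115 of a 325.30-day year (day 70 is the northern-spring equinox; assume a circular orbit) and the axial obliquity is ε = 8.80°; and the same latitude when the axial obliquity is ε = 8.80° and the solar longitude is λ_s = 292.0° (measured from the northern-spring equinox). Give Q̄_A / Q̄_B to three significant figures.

— Configuration A (φ=+48.5°):
Solar longitude: λ_s = 360° × (115 − 70)/325.30 = 49.800°.
sin δ = sin 8.80° × sin 49.800° = 0.11685, so δ = +6.710°.
cos H₀ = −tan(+48.5°) tan(+6.710°) = -0.1330, H₀ = 1.7042 rad.
Bracket: H₀ sin φ sin δ + cos φ cos δ sin H₀ = 1.7042×0.74896×0.11685 + 0.66262×0.99315×0.99112 = 0.149145 + 0.652237 = 0.801382.
Q̄ = (S₀/π) × [bracket] = (2422/π) × 0.801382 = 617.82 W/m².
— Configuration B (φ=+48.5°):
Solar declination: sin δ = sin ε · sin λ_s = sin 8.80° × sin 292.0° = -0.14185, so δ = -8.155°.
cos H₀ = −tan(+48.5°) tan(-8.155°) = 0.1620, H₀ = 1.4081 rad.
Bracket: H₀ sin φ sin δ + cos φ cos δ sin H₀ = 1.4081×0.74896×-0.14185 + 0.66262×0.98989×0.98680 = -0.149597 + 0.647263 = 0.497666.
Q̄ = (S₀/π) × [bracket] = (2422/π) × 0.497666 = 383.67 W/m².
Ratio Q̄_A / Q̄_B = 617.82 / 383.67 = 1.610.

Q̄_A / Q̄_B ≈ 1.61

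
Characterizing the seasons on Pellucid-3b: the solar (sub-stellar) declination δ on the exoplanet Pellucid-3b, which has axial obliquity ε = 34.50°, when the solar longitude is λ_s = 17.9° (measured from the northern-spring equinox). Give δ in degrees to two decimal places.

δ = +10.03°

sin δ = sin ε · sin λ_s = sin 34.50° × sin 17.9° = 0.174089.
δ = arcsin(0.174089) = +10.03°.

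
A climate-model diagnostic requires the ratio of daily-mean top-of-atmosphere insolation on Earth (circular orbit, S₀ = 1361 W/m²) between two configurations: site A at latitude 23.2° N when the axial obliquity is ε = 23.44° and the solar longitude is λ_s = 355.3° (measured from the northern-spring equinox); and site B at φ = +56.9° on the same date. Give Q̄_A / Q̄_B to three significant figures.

Q̄_A / Q̄_B ≈ 1.78

— Configuration A (φ=+23.2°):
Solar declination: sin δ = sin ε · sin λ_s = sin 23.44° × sin 355.3° = -0.03259, so δ = -1.868°.
cos H₀ = −tan(+23.2°) tan(-1.868°) = 0.0140, H₀ = 1.5568 rad.
Bracket: H₀ sin φ sin δ + cos φ cos δ sin H₀ = 1.5568×0.39394×-0.03259 + 0.91914×0.99947×0.99990 = -0.019987 + 0.918561 = 0.898574.
Q̄ = (S₀/π) × [bracket] = (1361/π) × 0.898574 = 389.28 W/m².
— Configuration B (φ=+56.9°):
cos H₀ = −tan(+56.9°) tan(-1.868°) = 0.0500, H₀ = 1.5207 rad.
Bracket: H₀ sin φ sin δ + cos φ cos δ sin H₀ = 1.5207×0.83772×-0.03259 + 0.54610×0.99947×0.99875 = -0.041517 + 0.545128 = 0.503611.
Q̄ = (S₀/π) × [bracket] = (1361/π) × 0.503611 = 218.17 W/m².
Ratio Q̄_A / Q̄_B = 389.28 / 218.17 = 1.784.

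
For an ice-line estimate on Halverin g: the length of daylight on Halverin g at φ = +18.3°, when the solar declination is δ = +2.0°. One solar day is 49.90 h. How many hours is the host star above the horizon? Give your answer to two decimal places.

cos H₀ = −tan φ · tan δ = −tan(+18.3°) × tan(+2.000°) = -0.0115, so H₀ = 1.5823 rad = 90.66°.
Daylight = 2H₀/(2π) × 49.90 h = (1.5823/π) × 49.90 = 25.13 h.

25.13 h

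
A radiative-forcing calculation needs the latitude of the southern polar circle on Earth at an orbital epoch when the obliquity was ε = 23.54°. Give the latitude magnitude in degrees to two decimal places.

66.46°

The polar circle is the lowest latitude that experiences at least one full rotation of continuous darkness at the northern-summer solstice; it lies at |φ| = 90° − ε = 90° − 23.54° = 66.46°.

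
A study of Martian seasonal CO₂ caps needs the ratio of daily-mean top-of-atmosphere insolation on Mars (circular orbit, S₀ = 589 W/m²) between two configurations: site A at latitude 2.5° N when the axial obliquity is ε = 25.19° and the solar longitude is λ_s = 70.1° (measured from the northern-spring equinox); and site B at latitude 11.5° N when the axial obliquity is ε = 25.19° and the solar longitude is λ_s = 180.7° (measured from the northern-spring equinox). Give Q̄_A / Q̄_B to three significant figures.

— Configuration A (φ=+2.5°):
Solar declination: sin δ = sin ε · sin λ_s = sin 25.19° × sin 70.1° = 0.40021, so δ = +23.591°.
cos H₀ = −tan(+2.5°) tan(+23.591°) = -0.0191, H₀ = 1.5899 rad.
Bracket: H₀ sin φ sin δ + cos φ cos δ sin H₀ = 1.5899×0.04362×0.40021 + 0.99905×0.91642×0.99982 = 0.027755 + 0.915385 = 0.943140.
Q̄ = (S₀/π) × [bracket] = (589/π) × 0.943140 = 176.82 W/m².
— Configuration B (φ=+11.5°):
Solar declination: sin δ = sin ε · sin λ_s = sin 25.19° × sin 180.7° = -0.00520, so δ = -0.298°.
cos H₀ = −tan(+11.5°) tan(-0.298°) = 0.0011, H₀ = 1.5697 rad.
Bracket: H₀ sin φ sin δ + cos φ cos δ sin H₀ = 1.5697×0.19937×-0.00520 + 0.97992×0.99999×1.00000 = -0.001627 + 0.979910 = 0.978283.
Q̄ = (S₀/π) × [bracket] = (589/π) × 0.978283 = 183.41 W/m².
Ratio Q̄_A / Q̄_B = 176.82 / 183.41 = 0.9641.

Q̄_A / Q̄_B ≈ 0.964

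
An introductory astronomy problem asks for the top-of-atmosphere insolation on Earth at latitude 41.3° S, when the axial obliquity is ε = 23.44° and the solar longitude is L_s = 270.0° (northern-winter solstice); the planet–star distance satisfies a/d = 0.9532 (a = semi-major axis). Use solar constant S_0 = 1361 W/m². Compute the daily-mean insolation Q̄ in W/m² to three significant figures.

Solar declination: sin δ = sin ε · sin L_s = sin 23.44° × sin 270.0° = -0.39779, so δ = -23.440°.
cos h₀ = −tan(-41.3°) tan(-23.440°) = -0.3809, h₀ = 1.9616 rad.
Bracket: h₀ sin ϕ sin δ + cos ϕ cos δ sin h₀ = 1.9616×-0.66000×-0.39779 + 0.75126×0.91748×0.92462 = 0.515001 + 0.637309 = 1.152310.
Inverse-square distance factor (a/d)² = 0.9532² = 0.908590.
Q̄ = (S_0/π) × 0.908590 × [bracket] = (1361/π) × 0.908590 × 1.152310 = 453.6 W/m².

Q̄ ≈ 454 W/m²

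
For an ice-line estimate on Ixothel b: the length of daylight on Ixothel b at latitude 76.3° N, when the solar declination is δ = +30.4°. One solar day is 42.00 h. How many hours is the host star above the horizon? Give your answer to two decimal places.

Sunrise equation: cos h₀ = −tan ϕ · tan δ = -2.4067 ≤ −1, so the host star never sets (polar day) and h₀ = π.
Daylight = 2h₀/(2π) × 42.00 h = (3.1416/π) × 42.00 = 42.00 h.

42.00 h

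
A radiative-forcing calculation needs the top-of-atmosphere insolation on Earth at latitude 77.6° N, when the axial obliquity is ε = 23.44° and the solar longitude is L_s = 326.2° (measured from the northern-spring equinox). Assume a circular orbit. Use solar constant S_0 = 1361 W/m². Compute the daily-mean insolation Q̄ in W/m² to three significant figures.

Q̄ ≈ 0.00 W/m²

Solar declination: sin δ = sin ε · sin L_s = sin 23.44° × sin 326.2° = -0.22129, so δ = -12.785°.
cos h₀ = −tan(+77.6°) tan(-12.785°) = 1.0321 ≥ 1 ⇒ polar night, h₀ = 0 and Q̄ = 0.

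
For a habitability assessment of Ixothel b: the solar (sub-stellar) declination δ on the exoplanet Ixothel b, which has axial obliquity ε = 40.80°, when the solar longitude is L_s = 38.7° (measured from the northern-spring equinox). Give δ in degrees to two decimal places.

δ = +24.11°

sin δ = sin ε · sin L_s = sin 40.80° × sin 38.7° = 0.408546.
δ = arcsin(0.408546) = +24.11°.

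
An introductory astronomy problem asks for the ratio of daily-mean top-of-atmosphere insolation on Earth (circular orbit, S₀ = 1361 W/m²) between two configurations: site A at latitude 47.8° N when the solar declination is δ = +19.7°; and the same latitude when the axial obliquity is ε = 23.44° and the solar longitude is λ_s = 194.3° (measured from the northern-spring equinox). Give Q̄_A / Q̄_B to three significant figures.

— Configuration A (φ=+47.8°):
cos H₀ = −tan(+47.8°) tan(+19.700°) = -0.3949, H₀ = 1.9767 rad.
Bracket: H₀ sin φ sin δ + cos φ cos δ sin H₀ = 1.9767×0.74080×0.33710 + 0.67172×0.94147×0.91873 = 0.493629 + 0.581009 = 1.074638.
Q̄ = (S₀/π) × [bracket] = (1361/π) × 1.074638 = 465.55 W/m².
— Configuration B (φ=+47.8°):
Solar declination: sin δ = sin ε · sin λ_s = sin 23.44° × sin 194.3° = -0.09825, so δ = -5.639°.
cos H₀ = −tan(+47.8°) tan(-5.639°) = 0.1089, H₀ = 1.4617 rad.
Bracket: H₀ sin φ sin δ + cos φ cos δ sin H₀ = 1.4617×0.74080×-0.09825 + 0.67172×0.99516×0.99405 = -0.106388 + 0.664491 = 0.558103.
Q̄ = (S₀/π) × [bracket] = (1361/π) × 0.558103 = 241.78 W/m².
Ratio Q̄_A / Q̄_B = 465.55 / 241.78 = 1.926.

Q̄_A / Q̄_B ≈ 1.93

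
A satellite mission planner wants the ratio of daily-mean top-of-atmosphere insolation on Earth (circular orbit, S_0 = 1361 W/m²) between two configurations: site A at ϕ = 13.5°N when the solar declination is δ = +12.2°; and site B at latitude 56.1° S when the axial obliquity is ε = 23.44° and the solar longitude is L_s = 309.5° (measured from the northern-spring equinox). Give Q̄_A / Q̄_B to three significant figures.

Q̄_A / Q̄_B ≈ 1.04

— Configuration A (ϕ=+13.5°):
cos h₀ = −tan(+13.5°) tan(+12.200°) = -0.0519, h₀ = 1.6227 rad.
Bracket: h₀ sin ϕ sin δ + cos ϕ cos δ sin h₀ = 1.6227×0.23345×0.21132 + 0.97237×0.97742×0.99865 = 0.080052 + 0.949131 = 1.029183.
Q̄ = (S_0/π) × [bracket] = (1361/π) × 1.029183 = 445.86 W/m².
— Configuration B (ϕ=-56.1°):
Solar declination: sin δ = sin ε · sin L_s = sin 23.44° × sin 309.5° = -0.30694, so δ = -17.875°.
cos h₀ = −tan(-56.1°) tan(-17.875°) = -0.4799, h₀ = 2.0714 rad.
Bracket: h₀ sin ϕ sin δ + cos ϕ cos δ sin h₀ = 2.0714×-0.83001×-0.30694 + 0.55775×0.95173×0.87730 = 0.527717 + 0.465695 = 0.993412.
Q̄ = (S_0/π) × [bracket] = (1361/π) × 0.993412 = 430.37 W/m².
Ratio Q̄_A / Q̄_B = 445.86 / 430.37 = 1.036.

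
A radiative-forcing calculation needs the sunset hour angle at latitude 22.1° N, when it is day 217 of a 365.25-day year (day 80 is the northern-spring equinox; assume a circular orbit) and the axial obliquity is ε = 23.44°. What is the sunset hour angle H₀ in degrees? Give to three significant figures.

H₀ = 96.8°

Solar longitude: λ_s = 360° × (217 − 80)/365.25 = 135.031°.
sin δ = sin 23.44° × sin 135.031° = 0.28113, so δ = +16.328°.
cos H₀ = −tan φ · tan δ = −tan(+22.1°) × tan(+16.328°) = -0.1190, so H₀ = 1.6900 rad = 96.83°.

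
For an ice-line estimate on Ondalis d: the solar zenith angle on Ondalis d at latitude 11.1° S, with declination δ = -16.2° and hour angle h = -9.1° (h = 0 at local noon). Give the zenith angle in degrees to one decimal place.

cos θ_z = sin ϕ sin δ + cos ϕ cos δ cos h = 0.053712 + 0.930469 = 0.984181.
θ_z = arccos(0.984181) = 10.2°.

θ_z = 10.2°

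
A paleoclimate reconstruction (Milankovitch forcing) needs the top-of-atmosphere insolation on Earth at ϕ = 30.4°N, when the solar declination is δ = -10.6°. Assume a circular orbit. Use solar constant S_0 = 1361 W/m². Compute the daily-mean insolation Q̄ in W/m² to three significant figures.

Q̄ ≈ 306 W/m²

cos h₀ = −tan(+30.4°) tan(-10.600°) = 0.1098, h₀ = 1.4608 rad.
Bracket: h₀ sin ϕ sin δ + cos ϕ cos δ sin h₀ = 1.4608×0.50603×-0.18395 + 0.86251×0.98294×0.99395 = -0.135977 + 0.842666 = 0.706689.
Q̄ = (S_0/π) × [bracket] = (1361/π) × 0.706689 = 306.2 W/m².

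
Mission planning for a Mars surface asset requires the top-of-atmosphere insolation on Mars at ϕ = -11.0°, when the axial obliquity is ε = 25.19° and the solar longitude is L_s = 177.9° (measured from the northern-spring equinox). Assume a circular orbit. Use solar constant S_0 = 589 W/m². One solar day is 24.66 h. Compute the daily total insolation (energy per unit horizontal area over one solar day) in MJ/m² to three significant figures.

16.3 MJ/m²

Solar declination: sin δ = sin ε · sin L_s = sin 25.19° × sin 177.9° = 0.01560, so δ = +0.894°.
cos h₀ = −tan(-11.0°) tan(+0.894°) = 0.0030, h₀ = 1.5678 rad.
Bracket: h₀ sin ϕ sin δ + cos ϕ cos δ sin h₀ = 1.5678×-0.19081×0.01560 + 0.98163×0.99988×1.00000 = -0.004667 + 0.981512 = 0.976845.
Q̄ = (S_0/π) × [bracket] = (589/π) × 0.976845 = 183.14 W/m².
Daily total = Q̄ × 24.66 h × 3600 s/h = 183.14 × 24.66 × 3600 / 10⁶ = 16.26 MJ/m².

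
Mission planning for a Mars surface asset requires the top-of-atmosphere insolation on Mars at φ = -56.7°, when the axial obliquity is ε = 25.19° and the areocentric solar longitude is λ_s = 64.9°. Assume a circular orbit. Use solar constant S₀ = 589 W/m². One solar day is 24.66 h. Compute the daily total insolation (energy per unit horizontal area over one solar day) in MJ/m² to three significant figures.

1.78 MJ/m²

sin δ = sin 25.19° × sin 64.9° = 0.38543, so δ = +22.670°.
cos H₀ = −tan(-56.7°) tan(+22.670°) = 0.6359, H₀ = 0.8816 rad.
Bracket: H₀ sin φ sin δ + cos φ cos δ sin H₀ = 0.8816×-0.83581×0.38543 + 0.54902×0.92274×0.77178 = -0.284004 + 0.390986 = 0.106982.
Q̄ = (S₀/π) × [bracket] = (589/π) × 0.106982 = 20.057 W/m².
Daily total = Q̄ × 24.66 h × 3600 s/h = 20.057 × 24.66 × 3600 / 10⁶ = 1.781 MJ/m².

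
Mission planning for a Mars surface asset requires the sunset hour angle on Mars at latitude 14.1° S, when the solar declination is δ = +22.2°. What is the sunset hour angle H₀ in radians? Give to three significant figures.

H₀ = 1.47 rad

cos H₀ = −tan φ · tan δ = −tan(-14.1°) × tan(+22.200°) = 0.1025, so H₀ = 1.4681 rad = 84.12°.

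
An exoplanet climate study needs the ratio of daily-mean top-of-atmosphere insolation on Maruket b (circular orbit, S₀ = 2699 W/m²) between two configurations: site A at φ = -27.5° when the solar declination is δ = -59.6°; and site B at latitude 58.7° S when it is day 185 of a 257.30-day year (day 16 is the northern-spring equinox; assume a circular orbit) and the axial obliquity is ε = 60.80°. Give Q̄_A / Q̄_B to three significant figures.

Q̄_A / Q̄_B ≈ 0.649

— Configuration A (φ=-27.5°):
cos H₀ = −tan(-27.5°) tan(-59.600°) = -0.8873, H₀ = 2.6622 rad.
Bracket: H₀ sin φ sin δ + cos φ cos δ sin H₀ = 2.6622×-0.46175×-0.86251 + 0.88701×0.50603×0.46122 = 1.060258 + 0.207020 = 1.267278.
Q̄ = (S₀/π) × [bracket] = (2699/π) × 1.267278 = 1088.7 W/m².
— Configuration B (φ=-58.7°):
Solar longitude: λ_s = 360° × (185 − 16)/257.30 = 236.455°.
sin δ = sin 60.80° × sin 236.455° = -0.72754, so δ = -46.681°.
cos H₀ = −tan(-58.7°) tan(-46.681°) = -1.7442 ≤ −1 ⇒ polar day, H₀ = π.
Bracket: H₀ sin φ sin δ + cos φ cos δ sin H₀ = 3.1416×-0.85446×-0.72754 + 0.51952×0.68606×0.00000 = 1.952988 + 0.000000 = 1.952988.
Q̄ = (S₀/π) × [bracket] = (2699/π) × 1.952988 = 1677.8 W/m².
Ratio Q̄_A / Q̄_B = 1088.7 / 1677.8 = 0.6489.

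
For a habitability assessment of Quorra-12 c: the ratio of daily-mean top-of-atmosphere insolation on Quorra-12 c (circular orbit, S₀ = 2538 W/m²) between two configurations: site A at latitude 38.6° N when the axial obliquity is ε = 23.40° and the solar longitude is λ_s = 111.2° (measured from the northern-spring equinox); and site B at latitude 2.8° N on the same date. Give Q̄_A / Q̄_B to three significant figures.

— Configuration A (φ=+38.6°):
Solar declination: sin δ = sin ε · sin λ_s = sin 23.40° × sin 111.2° = 0.37027, so δ = +21.732°.
cos H₀ = −tan(+38.6°) tan(+21.732°) = -0.3182, H₀ = 1.8946 rad.
Bracket: H₀ sin φ sin δ + cos φ cos δ sin H₀ = 1.8946×0.62388×0.37027 + 0.78152×0.92892×0.94802 = 0.437660 + 0.688234 = 1.125894.
Q̄ = (S₀/π) × [bracket] = (2538/π) × 1.125894 = 909.58 W/m².
— Configuration B (φ=+2.8°):
cos H₀ = −tan(+2.8°) tan(+21.732°) = -0.0195, H₀ = 1.5903 rad.
Bracket: H₀ sin φ sin δ + cos φ cos δ sin H₀ = 1.5903×0.04885×0.37027 + 0.99881×0.92892×0.99981 = 0.028765 + 0.927638 = 0.956403.
Q̄ = (S₀/π) × [bracket] = (2538/π) × 0.956403 = 772.65 W/m².
Ratio Q̄_A / Q̄_B = 909.58 / 772.65 = 1.177.

Q̄_A / Q̄_B ≈ 1.18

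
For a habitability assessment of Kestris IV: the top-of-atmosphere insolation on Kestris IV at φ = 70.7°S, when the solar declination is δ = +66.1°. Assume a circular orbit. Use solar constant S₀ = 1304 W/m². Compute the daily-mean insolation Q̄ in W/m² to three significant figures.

Q̄ ≈ 0.00 W/m²

cos H₀ = −tan(-70.7°) tan(+66.100°) = 6.4439 ≥ 1 ⇒ polar night, H₀ = 0 and Q̄ = 0.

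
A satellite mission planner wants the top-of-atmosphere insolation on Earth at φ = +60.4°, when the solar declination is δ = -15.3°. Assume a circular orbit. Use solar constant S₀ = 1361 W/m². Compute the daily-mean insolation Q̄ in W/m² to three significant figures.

Q̄ ≈ 74.7 W/m²

cos H₀ = −tan(+60.4°) tan(-15.300°) = 0.4816, H₀ = 1.0684 rad.
Bracket: H₀ sin φ sin δ + cos φ cos δ sin H₀ = 1.0684×0.86949×-0.26387 + 0.49394×0.96456×0.87641 = -0.245125 + 0.417552 = 0.172427.
Q̄ = (S₀/π) × [bracket] = (1361/π) × 0.172427 = 74.70 W/m².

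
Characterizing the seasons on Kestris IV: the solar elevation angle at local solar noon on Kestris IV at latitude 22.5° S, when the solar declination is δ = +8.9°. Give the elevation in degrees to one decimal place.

58.6°

At local noon the hour angle is zero, so the zenith angle equals |ϕ − δ| = |-22.5° − (+8.900°)| = 31.400°.
Elevation = 90° − 31.400° = 58.6°.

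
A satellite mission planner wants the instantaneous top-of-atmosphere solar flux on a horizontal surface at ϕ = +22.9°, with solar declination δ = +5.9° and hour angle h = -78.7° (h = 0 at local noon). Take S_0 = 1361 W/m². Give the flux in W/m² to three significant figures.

299 W/m²

cos θ_z = sin ϕ sin δ + cos ϕ cos δ cos h = 0.039999 + 0.179547 = 0.219546.
Flux = S_0 · cos θ_z = 1361 × 0.219546 = 298.8 W/m².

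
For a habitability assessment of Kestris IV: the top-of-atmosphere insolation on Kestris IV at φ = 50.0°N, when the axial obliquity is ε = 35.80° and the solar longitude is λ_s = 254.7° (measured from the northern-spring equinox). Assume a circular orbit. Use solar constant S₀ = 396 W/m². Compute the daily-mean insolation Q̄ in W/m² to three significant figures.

Q̄ ≈ 5.09 W/m²

Solar declination: sin δ = sin ε · sin λ_s = sin 35.80° × sin 254.7° = -0.56423, so δ = -34.349°.
cos H₀ = −tan(+50.0°) tan(-34.349°) = 0.8144, H₀ = 0.6190 rad.
Bracket: H₀ sin φ sin δ + cos φ cos δ sin H₀ = 0.6190×0.76604×-0.56423 + 0.64279×0.82562×0.58025 = -0.267546 + 0.307939 = 0.040393.
Q̄ = (S₀/π) × [bracket] = (396/π) × 0.040393 = 5.092 W/m².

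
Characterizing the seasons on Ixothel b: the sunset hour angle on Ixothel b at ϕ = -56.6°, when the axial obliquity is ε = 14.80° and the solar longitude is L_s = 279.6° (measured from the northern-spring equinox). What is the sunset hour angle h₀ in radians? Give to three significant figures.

h₀ = 1.98 rad

Solar declination: sin δ = sin ε · sin L_s = sin 14.80° × sin 279.6° = -0.25187, so δ = -14.588°.
cos h₀ = −tan ϕ · tan δ = −tan(-56.6°) × tan(-14.588°) = -0.3947, so h₀ = 1.9765 rad = 113.25°.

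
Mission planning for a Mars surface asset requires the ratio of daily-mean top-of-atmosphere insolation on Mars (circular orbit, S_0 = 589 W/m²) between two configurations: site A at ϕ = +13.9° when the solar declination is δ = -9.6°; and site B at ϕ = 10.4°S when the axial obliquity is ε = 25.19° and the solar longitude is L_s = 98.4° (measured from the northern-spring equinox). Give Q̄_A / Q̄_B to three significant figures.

Q̄_A / Q̄_B ≈ 1.15

— Configuration A (ϕ=+13.9°):
cos h₀ = −tan(+13.9°) tan(-9.600°) = 0.0419, h₀ = 1.5289 rad.
Bracket: h₀ sin ϕ sin δ + cos ϕ cos δ sin h₀ = 1.5289×0.24023×-0.16677 + 0.97072×0.98600×0.99912 = -0.061253 + 0.956288 = 0.895035.
Q̄ = (S_0/π) × [bracket] = (589/π) × 0.895035 = 167.81 W/m².
— Configuration B (ϕ=-10.4°):
Solar declination: sin δ = sin ε · sin L_s = sin 25.19° × sin 98.4° = 0.42106, so δ = +24.901°.
cos h₀ = −tan(-10.4°) tan(+24.901°) = 0.0852, h₀ = 1.4855 rad.
Bracket: h₀ sin ϕ sin δ + cos ϕ cos δ sin h₀ = 1.4855×-0.18052×0.42106 + 0.98357×0.90703×0.99636 = -0.112912 + 0.888880 = 0.775968.
Q̄ = (S_0/π) × [bracket] = (589/π) × 0.775968 = 145.48 W/m².
Ratio Q̄_A / Q̄_B = 167.81 / 145.48 = 1.153.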